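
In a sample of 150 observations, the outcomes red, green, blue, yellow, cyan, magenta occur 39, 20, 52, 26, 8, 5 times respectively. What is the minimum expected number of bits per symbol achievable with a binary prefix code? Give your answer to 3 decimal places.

2.307 bits/symbol

Probabilities are the counts divided by 150.
Repeatedly combine the two least-probable nodes; the expected code length is the sum of the merged weights.
merge 1/30 + 4/75 → 13/150
merge 13/150 + 2/15 → 11/50
merge 13/75 + 11/50 → 59/150
merge 13/50 + 26/75 → 91/150
merge 59/150 + 91/150 → 1
L = 13/150 + 11/50 + 59/150 + 91/150 + 1 = 173/75 ≈ 2.307 bits/symbol.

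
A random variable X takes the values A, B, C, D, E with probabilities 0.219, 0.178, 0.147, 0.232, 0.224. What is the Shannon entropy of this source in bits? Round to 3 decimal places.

2.302 bits

H = −Σ pᵢ log₂ pᵢ.
−0.219·log₂(0.219) = 0.4798
−0.178·log₂(0.178) = 0.4432
−0.147·log₂(0.147) = 0.4066
−0.232·log₂(0.232) = 0.4890
−0.224·log₂(0.224) = 0.4835
Sum ≈ 2.3022 → 2.302 bits.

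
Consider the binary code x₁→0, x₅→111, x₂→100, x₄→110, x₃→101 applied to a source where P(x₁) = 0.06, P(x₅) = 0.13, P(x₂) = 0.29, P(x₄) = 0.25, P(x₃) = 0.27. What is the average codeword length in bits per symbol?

2.88 bits/symbol

L̄ = Σ pᵢ·ℓᵢ = 0.06·1 + 0.13·3 + 0.29·3 + 0.25·3 + 0.27·3 = 2.88 bits/symbol.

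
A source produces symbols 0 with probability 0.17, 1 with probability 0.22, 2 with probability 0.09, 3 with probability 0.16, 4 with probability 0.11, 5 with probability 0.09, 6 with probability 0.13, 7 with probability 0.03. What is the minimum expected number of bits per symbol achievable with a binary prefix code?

2.9 bits/symbol

Repeatedly combine the two least-probable nodes; the expected code length is the sum of the merged weights.
merge 3/100 + 9/100 → 3/25
merge 9/100 + 11/100 → 1/5
merge 3/25 + 13/100 → 1/4
merge 4/25 + 17/100 → 33/100
merge 1/5 + 11/50 → 21/50
merge 1/4 + 33/100 → 29/50
merge 21/50 + 29/50 → 1
L = 3/25 + 1/5 + 1/4 + 33/100 + 21/50 + 29/50 + 1 = 29/10 = 2.9 bits/symbol.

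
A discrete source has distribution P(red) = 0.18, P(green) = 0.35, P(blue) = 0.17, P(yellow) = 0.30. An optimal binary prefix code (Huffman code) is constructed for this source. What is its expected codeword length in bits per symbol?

Repeatedly combine the two least-probable nodes; the expected code length is the sum of the merged weights.
merge 17/100 + 9/50 → 7/20
merge 3/10 + 7/20 → 13/20
merge 7/20 + 13/20 → 1
L = 7/20 + 13/20 + 1 = 2 bits/symbol.

2 bits/symbol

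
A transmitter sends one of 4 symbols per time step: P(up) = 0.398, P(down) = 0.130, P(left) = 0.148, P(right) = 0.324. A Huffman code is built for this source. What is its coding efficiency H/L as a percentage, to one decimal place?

Entropy H = −Σ p log₂ p ≈ 1.8464 bits.
Huffman merges: 13/100+37/250→139/500; 139/500+81/250→301/500; 199/500+301/500→1. L = 47/25 ≈ 1.8800.
Efficiency = H/L = 1.8464/1.8800 = 98.2%.

98.2%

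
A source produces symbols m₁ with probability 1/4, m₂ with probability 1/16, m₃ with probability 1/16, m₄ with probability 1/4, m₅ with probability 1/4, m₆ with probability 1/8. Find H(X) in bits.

2.375 bits

Each probability is a power of 1/2, so log₂(1/p) is an integer.
H = Σ p·log₂(1/p) = 1/4·2 + 1/16·4 + 1/16·4 + 1/4·2 + 1/4·2 + 1/8·3 = 2.375 bits.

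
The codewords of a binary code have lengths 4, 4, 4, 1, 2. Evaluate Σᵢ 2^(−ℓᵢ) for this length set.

0.9375

With common denominator 2^4 = 16: Σ 2^(−ℓᵢ) = 1/16 + 1/16 + 1/16 + 8/16 + 4/16 = 15/16 = 0.9375.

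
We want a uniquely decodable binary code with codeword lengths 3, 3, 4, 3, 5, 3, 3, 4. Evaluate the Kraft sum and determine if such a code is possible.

With common denominator 2^5 = 32: Σ 2^(−ℓᵢ) = 4/32 + 4/32 + 2/32 + 4/32 + 1/32 + 4/32 + 4/32 + 2/32 = 25/32 = 0.78125.
Kraft's inequality requires Σ ≤ 1; here Σ = 0.78125 ≤ 1, so such a prefix code exists.

0.78125; yes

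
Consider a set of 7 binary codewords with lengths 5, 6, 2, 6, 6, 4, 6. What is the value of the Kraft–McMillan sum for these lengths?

With common denominator 2^6 = 64: Σ 2^(−ℓᵢ) = 2/64 + 1/64 + 16/64 + 1/64 + 1/64 + 4/64 + 1/64 = 26/64 = 0.40625.

0.40625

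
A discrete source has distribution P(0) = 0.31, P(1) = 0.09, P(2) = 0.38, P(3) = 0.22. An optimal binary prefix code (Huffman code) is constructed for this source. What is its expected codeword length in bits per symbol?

1.93 bits/symbol

Repeatedly combine the two least-probable nodes; the expected code length is the sum of the merged weights.
merge 9/100 + 11/50 → 31/100
merge 31/100 + 31/100 → 31/50
merge 19/50 + 31/50 → 1
L = 31/100 + 31/50 + 1 = 193/100 = 1.93 bits/symbol.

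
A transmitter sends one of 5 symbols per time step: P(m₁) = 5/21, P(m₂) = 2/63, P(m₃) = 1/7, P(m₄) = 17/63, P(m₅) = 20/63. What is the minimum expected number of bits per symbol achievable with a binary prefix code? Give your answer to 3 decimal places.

Repeatedly combine the two least-probable nodes; the expected code length is the sum of the merged weights.
merge 2/63 + 1/7 → 11/63
merge 11/63 + 5/21 → 26/63
merge 17/63 + 20/63 → 37/63
merge 26/63 + 37/63 → 1
L = 11/63 + 26/63 + 37/63 + 1 = 137/63 ≈ 2.175 bits/symbol.

2.175 bits/symbol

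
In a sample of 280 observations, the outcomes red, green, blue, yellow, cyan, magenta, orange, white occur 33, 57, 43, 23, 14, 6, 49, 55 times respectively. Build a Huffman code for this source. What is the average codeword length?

2.825 bits/symbol

Probabilities are the counts divided by 280.
Repeatedly combine the two least-probable nodes; the expected code length is the sum of the merged weights.
merge 3/140 + 1/20 → 1/14
merge 1/14 + 23/280 → 43/280
merge 33/280 + 43/280 → 19/70
merge 43/280 + 7/40 → 23/70
merge 11/56 + 57/280 → 2/5
merge 19/70 + 23/70 → 3/5
merge 2/5 + 3/5 → 1
L = 1/14 + 43/280 + 19/70 + 23/70 + 2/5 + 3/5 + 1 = 113/40 = 2.825 bits/symbol.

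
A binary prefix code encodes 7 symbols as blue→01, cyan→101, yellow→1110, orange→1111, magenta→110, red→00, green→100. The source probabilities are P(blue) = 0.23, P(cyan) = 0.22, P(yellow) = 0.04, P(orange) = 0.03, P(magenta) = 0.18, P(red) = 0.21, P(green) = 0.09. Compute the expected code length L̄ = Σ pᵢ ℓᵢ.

2.63 bits/symbol

L̄ = Σ pᵢ·ℓᵢ = 0.23·2 + 0.22·3 + 0.04·4 + 0.03·4 + 0.18·3 + 0.21·2 + 0.09·3 = 2.63 bits/symbol.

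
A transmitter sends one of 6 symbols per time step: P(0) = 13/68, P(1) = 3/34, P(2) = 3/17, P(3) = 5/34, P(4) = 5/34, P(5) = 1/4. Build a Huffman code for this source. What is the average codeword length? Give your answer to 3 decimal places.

Repeatedly combine the two least-probable nodes; the expected code length is the sum of the merged weights.
merge 3/34 + 5/34 → 4/17
merge 5/34 + 3/17 → 11/34
merge 13/68 + 4/17 → 29/68
merge 1/4 + 11/34 → 39/68
merge 29/68 + 39/68 → 1
L = 4/17 + 11/34 + 29/68 + 39/68 + 1 = 87/34 ≈ 2.559 bits/symbol.

2.559 bits/symbol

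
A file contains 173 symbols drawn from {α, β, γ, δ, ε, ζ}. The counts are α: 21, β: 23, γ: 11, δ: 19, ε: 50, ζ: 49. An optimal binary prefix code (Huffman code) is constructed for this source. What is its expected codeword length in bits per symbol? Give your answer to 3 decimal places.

Probabilities are the counts divided by 173.
Repeatedly combine the two least-probable nodes; the expected code length is the sum of the merged weights.
merge 11/173 + 19/173 → 30/173
merge 21/173 + 23/173 → 44/173
merge 30/173 + 44/173 → 74/173
merge 49/173 + 50/173 → 99/173
merge 74/173 + 99/173 → 1
L = 30/173 + 44/173 + 74/173 + 99/173 + 1 = 420/173 ≈ 2.428 bits/symbol.

2.428 bits/symbol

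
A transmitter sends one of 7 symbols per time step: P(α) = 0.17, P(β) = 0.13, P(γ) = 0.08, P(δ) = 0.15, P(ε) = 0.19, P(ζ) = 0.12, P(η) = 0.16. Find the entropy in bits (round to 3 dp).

H = −Σ pᵢ log₂ pᵢ.
−0.17·log₂(0.17) = 0.4346
−0.13·log₂(0.13) = 0.3826
−0.08·log₂(0.08) = 0.2915
−0.15·log₂(0.15) = 0.4105
−0.19·log₂(0.19) = 0.4552
−0.12·log₂(0.12) = 0.3671
−0.16·log₂(0.16) = 0.4230
Sum ≈ 2.7646 → 2.765 bits.

2.765 bits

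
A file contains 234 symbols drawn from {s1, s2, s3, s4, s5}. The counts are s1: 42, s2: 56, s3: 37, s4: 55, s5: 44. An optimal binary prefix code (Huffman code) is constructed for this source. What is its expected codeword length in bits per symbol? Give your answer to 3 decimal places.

Probabilities are the counts divided by 234.
Repeatedly combine the two least-probable nodes; the expected code length is the sum of the merged weights.
merge 37/234 + 7/39 → 79/234
merge 22/117 + 55/234 → 11/26
merge 28/117 + 79/234 → 15/26
merge 11/26 + 15/26 → 1
L = 79/234 + 11/26 + 15/26 + 1 = 547/234 ≈ 2.338 bits/symbol.

2.338 bits/symbol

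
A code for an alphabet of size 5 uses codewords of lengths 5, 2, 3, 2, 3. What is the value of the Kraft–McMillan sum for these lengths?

0.78125

With common denominator 2^5 = 32: Σ 2^(−ℓᵢ) = 1/32 + 8/32 + 4/32 + 8/32 + 4/32 = 25/32 = 0.78125.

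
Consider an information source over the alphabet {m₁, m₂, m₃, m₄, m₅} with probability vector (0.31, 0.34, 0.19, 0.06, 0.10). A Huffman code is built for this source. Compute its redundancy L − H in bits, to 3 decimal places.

Entropy H = −Σ p log₂ p ≈ 2.0839 bits.
Huffman merges: 3/50+1/10→4/25; 4/25+19/100→7/20; 31/100+17/50→13/20; 7/20+13/20→1. L = 54/25 ≈ 2.1600.
L − H = 2.1600 − 2.0839 = 0.076 bits.

0.076 bits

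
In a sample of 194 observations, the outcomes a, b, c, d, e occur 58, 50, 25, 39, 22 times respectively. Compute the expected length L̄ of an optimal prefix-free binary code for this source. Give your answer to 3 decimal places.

Probabilities are the counts divided by 194.
Repeatedly combine the two least-probable nodes; the expected code length is the sum of the merged weights.
merge 11/97 + 25/194 → 47/194
merge 39/194 + 47/194 → 43/97
merge 25/97 + 29/97 → 54/97
merge 43/97 + 54/97 → 1
L = 47/194 + 43/97 + 54/97 + 1 = 435/194 ≈ 2.242 bits/symbol.

2.242 bits/symbol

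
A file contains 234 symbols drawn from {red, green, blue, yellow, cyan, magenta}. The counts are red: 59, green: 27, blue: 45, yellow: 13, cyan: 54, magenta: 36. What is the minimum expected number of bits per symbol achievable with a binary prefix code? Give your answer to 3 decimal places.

Probabilities are the counts divided by 234.
Repeatedly combine the two least-probable nodes; the expected code length is the sum of the merged weights.
merge 1/18 + 3/26 → 20/117
merge 2/13 + 20/117 → 38/117
merge 5/26 + 3/13 → 11/26
merge 59/234 + 38/117 → 15/26
merge 11/26 + 15/26 → 1
L = 20/117 + 38/117 + 11/26 + 15/26 + 1 = 292/117 ≈ 2.496 bits/symbol.

2.496 bits/symbol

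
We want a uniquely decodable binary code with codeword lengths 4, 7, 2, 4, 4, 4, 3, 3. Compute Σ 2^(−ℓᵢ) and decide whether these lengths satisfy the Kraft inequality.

With common denominator 2^7 = 128: Σ 2^(−ℓᵢ) = 8/128 + 1/128 + 32/128 + 8/128 + 8/128 + 8/128 + 16/128 + 16/128 = 97/128 = 0.7578125.
Kraft's inequality requires Σ ≤ 1; here Σ = 0.7578125 ≤ 1, so such a prefix code exists.

0.7578125; yes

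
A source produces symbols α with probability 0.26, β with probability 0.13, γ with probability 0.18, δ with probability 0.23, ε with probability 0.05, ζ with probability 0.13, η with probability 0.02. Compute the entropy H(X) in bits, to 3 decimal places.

H = −Σ pᵢ log₂ pᵢ.
−0.26·log₂(0.26) = 0.5053
−0.13·log₂(0.13) = 0.3826
−0.18·log₂(0.18) = 0.4453
−0.23·log₂(0.23) = 0.4877
−0.05·log₂(0.05) = 0.2161
−0.13·log₂(0.13) = 0.3826
−0.02·log₂(0.02) = 0.1129
Sum ≈ 2.5325 → 2.533 bits.

2.533 bits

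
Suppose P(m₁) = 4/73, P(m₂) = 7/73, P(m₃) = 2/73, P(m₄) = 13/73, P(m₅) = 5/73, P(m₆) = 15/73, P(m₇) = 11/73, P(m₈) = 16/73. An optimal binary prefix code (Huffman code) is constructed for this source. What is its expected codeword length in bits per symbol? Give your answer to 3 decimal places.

Repeatedly combine the two least-probable nodes; the expected code length is the sum of the merged weights.
merge 2/73 + 4/73 → 6/73
merge 5/73 + 6/73 → 11/73
merge 7/73 + 11/73 → 18/73
merge 11/73 + 13/73 → 24/73
merge 15/73 + 16/73 → 31/73
merge 18/73 + 24/73 → 42/73
merge 31/73 + 42/73 → 1
L = 6/73 + 11/73 + 18/73 + 24/73 + 31/73 + 42/73 + 1 = 205/73 ≈ 2.808 bits/symbol.

2.808 bits/symbol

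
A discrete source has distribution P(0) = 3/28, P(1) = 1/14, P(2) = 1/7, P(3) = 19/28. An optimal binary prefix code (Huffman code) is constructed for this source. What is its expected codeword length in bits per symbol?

Repeatedly combine the two least-probable nodes; the expected code length is the sum of the merged weights.
merge 1/14 + 3/28 → 5/28
merge 1/7 + 5/28 → 9/28
merge 9/28 + 19/28 → 1
L = 5/28 + 9/28 + 1 = 3/2 = 1.5 bits/symbol.

1.5 bits/symbol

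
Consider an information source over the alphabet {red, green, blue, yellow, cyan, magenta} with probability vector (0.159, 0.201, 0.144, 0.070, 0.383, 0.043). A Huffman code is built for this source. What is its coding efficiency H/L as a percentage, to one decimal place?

97.3%

Entropy H = −Σ p log₂ p ≈ 2.2837 bits.
Huffman merges: 43/1000+7/100→113/1000; 113/1000+18/125→257/1000; 159/1000+201/1000→9/25; 257/1000+9/25→617/1000; 383/1000+617/1000→1. L = 2347/1000 ≈ 2.3470.
Efficiency = H/L = 2.2837/2.3470 = 97.3%.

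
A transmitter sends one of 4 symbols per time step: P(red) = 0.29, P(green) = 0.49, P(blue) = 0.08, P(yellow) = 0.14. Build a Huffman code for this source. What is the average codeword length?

Repeatedly combine the two least-probable nodes; the expected code length is the sum of the merged weights.
merge 2/25 + 7/50 → 11/50
merge 11/50 + 29/100 → 51/100
merge 49/100 + 51/100 → 1
L = 11/50 + 51/100 + 1 = 173/100 = 1.73 bits/symbol.

1.73 bits/symbol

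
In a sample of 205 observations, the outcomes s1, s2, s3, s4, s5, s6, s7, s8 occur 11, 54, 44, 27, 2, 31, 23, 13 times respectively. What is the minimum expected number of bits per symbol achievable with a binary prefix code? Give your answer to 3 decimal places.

Probabilities are the counts divided by 205.
Repeatedly combine the two least-probable nodes; the expected code length is the sum of the merged weights.
merge 2/205 + 11/205 → 13/205
merge 13/205 + 13/205 → 26/205
merge 23/205 + 26/205 → 49/205
merge 27/205 + 31/205 → 58/205
merge 44/205 + 49/205 → 93/205
merge 54/205 + 58/205 → 112/205
merge 93/205 + 112/205 → 1
L = 13/205 + 26/205 + 49/205 + 58/205 + 93/205 + 112/205 + 1 = 556/205 ≈ 2.712 bits/symbol.

2.712 bits/symbol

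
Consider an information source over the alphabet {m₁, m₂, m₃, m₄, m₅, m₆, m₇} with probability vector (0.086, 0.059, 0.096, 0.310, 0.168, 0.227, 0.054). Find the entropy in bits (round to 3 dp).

H = −Σ pᵢ log₂ pᵢ.
−0.086·log₂(0.086) = 0.3044
−0.059·log₂(0.059) = 0.2409
−0.096·log₂(0.096) = 0.3246
−0.310·log₂(0.310) = 0.5238
−0.168·log₂(0.168) = 0.4323
−0.227·log₂(0.227) = 0.4856
−0.054·log₂(0.054) = 0.2274
Sum ≈ 2.5390 → 2.539 bits.

2.539 bits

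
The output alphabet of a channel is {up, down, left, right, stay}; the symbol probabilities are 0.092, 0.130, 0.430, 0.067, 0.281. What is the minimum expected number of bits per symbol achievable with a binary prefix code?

Repeatedly combine the two least-probable nodes; the expected code length is the sum of the merged weights.
merge 67/1000 + 23/250 → 159/1000
merge 13/100 + 159/1000 → 289/1000
merge 281/1000 + 289/1000 → 57/100
merge 43/100 + 57/100 → 1
L = 159/1000 + 289/1000 + 57/100 + 1 = 1009/500 = 2.018 bits/symbol.

2.018 bits/symbol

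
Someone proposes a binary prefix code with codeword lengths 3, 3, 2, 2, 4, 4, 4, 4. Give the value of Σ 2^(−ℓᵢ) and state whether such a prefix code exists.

1; yes

With common denominator 2^4 = 16: Σ 2^(−ℓᵢ) = 2/16 + 2/16 + 4/16 + 4/16 + 1/16 + 1/16 + 1/16 + 1/16 = 16/16 = 1.
Kraft's inequality requires Σ ≤ 1; here Σ = 1 ≤ 1, so such a prefix code exists.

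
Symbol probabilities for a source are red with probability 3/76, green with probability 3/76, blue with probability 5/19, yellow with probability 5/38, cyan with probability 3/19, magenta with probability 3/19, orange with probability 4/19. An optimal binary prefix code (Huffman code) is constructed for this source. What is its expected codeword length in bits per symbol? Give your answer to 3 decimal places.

Repeatedly combine the two least-probable nodes; the expected code length is the sum of the merged weights.
merge 3/76 + 3/76 → 3/38
merge 3/38 + 5/38 → 4/19
merge 3/19 + 3/19 → 6/19
merge 4/19 + 4/19 → 8/19
merge 5/19 + 6/19 → 11/19
merge 8/19 + 11/19 → 1
L = 3/38 + 4/19 + 6/19 + 8/19 + 11/19 + 1 = 99/38 ≈ 2.605 bits/symbol.

2.605 bits/symbol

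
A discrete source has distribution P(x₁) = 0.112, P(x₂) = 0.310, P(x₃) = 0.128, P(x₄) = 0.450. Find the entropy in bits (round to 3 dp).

H = −Σ pᵢ log₂ pᵢ.
−0.112·log₂(0.112) = 0.3537
−0.310·log₂(0.310) = 0.5238
−0.128·log₂(0.128) = 0.3796
−0.450·log₂(0.450) = 0.5184
Sum ≈ 1.7756 → 1.776 bits.

1.776 bits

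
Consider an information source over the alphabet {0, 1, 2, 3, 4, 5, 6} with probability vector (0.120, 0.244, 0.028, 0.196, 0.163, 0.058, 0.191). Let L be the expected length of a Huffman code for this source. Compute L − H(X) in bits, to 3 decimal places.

Entropy H = −Σ p log₂ p ≈ 2.5899 bits.
Huffman merges: 7/250+29/500→43/500; 43/500+3/25→103/500; 163/1000+191/1000→177/500; 49/250+103/500→201/500; 61/250+177/500→299/500; 201/500+299/500→1. L = 1323/500 ≈ 2.6460.
L − H = 2.6460 − 2.5899 = 0.056 bits.

0.056 bits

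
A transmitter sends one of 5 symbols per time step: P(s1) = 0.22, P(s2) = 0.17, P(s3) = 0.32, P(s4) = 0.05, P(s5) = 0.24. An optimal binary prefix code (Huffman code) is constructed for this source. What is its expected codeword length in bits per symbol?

Repeatedly combine the two least-probable nodes; the expected code length is the sum of the merged weights.
merge 1/20 + 17/100 → 11/50
merge 11/50 + 11/50 → 11/25
merge 6/25 + 8/25 → 14/25
merge 11/25 + 14/25 → 1
L = 11/50 + 11/25 + 14/25 + 1 = 111/50 = 2.22 bits/symbol.

2.22 bits/symbol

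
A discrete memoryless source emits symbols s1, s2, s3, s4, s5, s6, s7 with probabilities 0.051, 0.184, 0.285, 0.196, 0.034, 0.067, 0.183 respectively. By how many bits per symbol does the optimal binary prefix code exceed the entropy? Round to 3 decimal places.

Entropy H = −Σ p log₂ p ≈ 2.5208 bits.
Huffman merges: 17/500+51/1000→17/200; 67/1000+17/200→19/125; 19/125+183/1000→67/200; 23/125+49/250→19/50; 57/200+67/200→31/50; 19/50+31/50→1. L = 643/250 ≈ 2.5720.
L − H = 2.5720 − 2.5208 = 0.051 bits.

0.051 bits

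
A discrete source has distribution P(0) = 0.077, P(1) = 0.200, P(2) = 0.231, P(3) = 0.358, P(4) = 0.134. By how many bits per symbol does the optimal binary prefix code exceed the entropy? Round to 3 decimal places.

0.054 bits

Entropy H = −Σ p log₂ p ≈ 2.1567 bits.
Huffman merges: 77/1000+67/500→211/1000; 1/5+211/1000→411/1000; 231/1000+179/500→589/1000; 411/1000+589/1000→1. L = 2211/1000 ≈ 2.2110.
L − H = 2.2110 − 2.1567 = 0.054 bits.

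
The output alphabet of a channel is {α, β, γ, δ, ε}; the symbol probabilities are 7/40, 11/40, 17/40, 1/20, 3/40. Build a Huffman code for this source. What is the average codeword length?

2 bits/symbol

Repeatedly combine the two least-probable nodes; the expected code length is the sum of the merged weights.
merge 1/20 + 3/40 → 1/8
merge 1/8 + 7/40 → 3/10
merge 11/40 + 3/10 → 23/40
merge 17/40 + 23/40 → 1
L = 1/8 + 3/10 + 23/40 + 1 = 2 bits/symbol.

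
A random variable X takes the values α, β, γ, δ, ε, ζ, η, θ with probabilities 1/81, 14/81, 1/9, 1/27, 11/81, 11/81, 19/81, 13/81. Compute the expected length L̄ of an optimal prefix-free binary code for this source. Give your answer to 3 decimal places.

Repeatedly combine the two least-probable nodes; the expected code length is the sum of the merged weights.
merge 1/81 + 1/27 → 4/81
merge 4/81 + 1/9 → 13/81
merge 11/81 + 11/81 → 22/81
merge 13/81 + 13/81 → 26/81
merge 14/81 + 19/81 → 11/27
merge 22/81 + 26/81 → 16/27
merge 11/27 + 16/27 → 1
L = 4/81 + 13/81 + 22/81 + 26/81 + 11/27 + 16/27 + 1 = 227/81 ≈ 2.802 bits/symbol.

2.802 bits/symbol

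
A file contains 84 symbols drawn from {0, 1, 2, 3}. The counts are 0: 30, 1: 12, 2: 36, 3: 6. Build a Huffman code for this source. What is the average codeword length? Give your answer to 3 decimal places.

1.786 bits/symbol

Probabilities are the counts divided by 84.
Repeatedly combine the two least-probable nodes; the expected code length is the sum of the merged weights.
merge 1/14 + 1/7 → 3/14
merge 3/14 + 5/14 → 4/7
merge 3/7 + 4/7 → 1
L = 3/14 + 4/7 + 1 = 25/14 ≈ 1.786 bits/symbol.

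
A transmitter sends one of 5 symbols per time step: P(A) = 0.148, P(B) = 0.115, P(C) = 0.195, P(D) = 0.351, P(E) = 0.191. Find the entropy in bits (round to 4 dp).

2.2130 bits

H = −Σ pᵢ log₂ pᵢ.
−0.148·log₂(0.148) = 0.4079
−0.115·log₂(0.115) = 0.3588
−0.195·log₂(0.195) = 0.4599
−0.351·log₂(0.351) = 0.5302
−0.191·log₂(0.191) = 0.4562
Sum ≈ 2.2130 → 2.2130 bits.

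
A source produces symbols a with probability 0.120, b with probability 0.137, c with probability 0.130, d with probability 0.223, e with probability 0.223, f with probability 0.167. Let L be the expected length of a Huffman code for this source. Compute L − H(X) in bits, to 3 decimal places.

Entropy H = −Σ p log₂ p ≈ 2.5393 bits.
Huffman merges: 3/25+13/100→1/4; 137/1000+167/1000→38/125; 223/1000+223/1000→223/500; 1/4+38/125→277/500; 223/500+277/500→1. L = 1277/500 ≈ 2.5540.
L − H = 2.5540 − 2.5393 = 0.015 bits.

0.015 bits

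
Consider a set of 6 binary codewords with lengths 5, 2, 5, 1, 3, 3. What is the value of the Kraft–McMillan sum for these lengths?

With common denominator 2^5 = 32: Σ 2^(−ℓᵢ) = 1/32 + 8/32 + 1/32 + 16/32 + 4/32 + 4/32 = 34/32 = 1.0625.

1.0625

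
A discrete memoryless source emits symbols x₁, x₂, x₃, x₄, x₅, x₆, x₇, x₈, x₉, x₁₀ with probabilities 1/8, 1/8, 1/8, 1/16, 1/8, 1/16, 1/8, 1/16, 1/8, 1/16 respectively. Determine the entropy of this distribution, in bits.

3.25 bits

Each probability is a power of 1/2, so log₂(1/p) is an integer.
H = Σ p·log₂(1/p) = 1/8·3 + 1/8·3 + 1/8·3 + 1/16·4 + 1/8·3 + 1/16·4 + 1/8·3 + 1/16·4 + 1/8·3 + 1/16·4 = 3.25 bits.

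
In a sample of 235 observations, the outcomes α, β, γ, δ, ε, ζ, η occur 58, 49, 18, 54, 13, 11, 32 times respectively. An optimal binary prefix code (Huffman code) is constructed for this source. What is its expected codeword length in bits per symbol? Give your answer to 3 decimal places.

Probabilities are the counts divided by 235.
Repeatedly combine the two least-probable nodes; the expected code length is the sum of the merged weights.
merge 11/235 + 13/235 → 24/235
merge 18/235 + 24/235 → 42/235
merge 32/235 + 42/235 → 74/235
merge 49/235 + 54/235 → 103/235
merge 58/235 + 74/235 → 132/235
merge 103/235 + 132/235 → 1
L = 24/235 + 42/235 + 74/235 + 103/235 + 132/235 + 1 = 122/47 ≈ 2.596 bits/symbol.

2.596 bits/symbol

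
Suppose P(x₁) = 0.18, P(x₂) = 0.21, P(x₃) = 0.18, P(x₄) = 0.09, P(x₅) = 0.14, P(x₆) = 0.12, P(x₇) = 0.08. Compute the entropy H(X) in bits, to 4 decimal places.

H = −Σ pᵢ log₂ pᵢ.
−0.18·log₂(0.18) = 0.4453
−0.21·log₂(0.21) = 0.4728
−0.18·log₂(0.18) = 0.4453
−0.09·log₂(0.09) = 0.3127
−0.14·log₂(0.14) = 0.3971
−0.12·log₂(0.12) = 0.3671
−0.08·log₂(0.08) = 0.2915
Sum ≈ 2.7318 → 2.7318 bits.

2.7318 bits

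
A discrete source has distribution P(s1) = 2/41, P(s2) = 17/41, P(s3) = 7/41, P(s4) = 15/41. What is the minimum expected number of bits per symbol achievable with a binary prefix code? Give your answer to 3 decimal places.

Repeatedly combine the two least-probable nodes; the expected code length is the sum of the merged weights.
merge 2/41 + 7/41 → 9/41
merge 9/41 + 15/41 → 24/41
merge 17/41 + 24/41 → 1
L = 9/41 + 24/41 + 1 = 74/41 ≈ 1.805 bits/symbol.

1.805 bits/symbol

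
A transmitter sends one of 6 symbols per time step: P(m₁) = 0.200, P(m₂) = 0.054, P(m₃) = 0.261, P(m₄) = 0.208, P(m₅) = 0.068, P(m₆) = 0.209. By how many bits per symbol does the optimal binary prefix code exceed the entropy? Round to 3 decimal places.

0.040 bits

Entropy H = −Σ p log₂ p ≈ 2.4045 bits.
Huffman merges: 27/500+17/250→61/500; 61/500+1/5→161/500; 26/125+209/1000→417/1000; 261/1000+161/500→583/1000; 417/1000+583/1000→1. L = 611/250 ≈ 2.4440.
L − H = 2.4440 − 2.4045 = 0.040 bits.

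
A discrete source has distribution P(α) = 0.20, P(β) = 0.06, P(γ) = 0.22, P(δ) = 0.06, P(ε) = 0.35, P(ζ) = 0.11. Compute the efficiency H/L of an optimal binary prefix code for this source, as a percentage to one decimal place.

Entropy H = −Σ p log₂ p ≈ 2.3124 bits.
Huffman merges: 3/50+3/50→3/25; 11/100+3/25→23/100; 1/5+11/50→21/50; 23/100+7/20→29/50; 21/50+29/50→1. L = 47/20 ≈ 2.3500.
Efficiency = H/L = 2.3124/2.3500 = 98.4%.

98.4%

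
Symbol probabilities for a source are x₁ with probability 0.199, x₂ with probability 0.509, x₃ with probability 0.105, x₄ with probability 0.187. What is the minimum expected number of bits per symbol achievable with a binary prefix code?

1.783 bits/symbol

Repeatedly combine the two least-probable nodes; the expected code length is the sum of the merged weights.
merge 21/200 + 187/1000 → 73/250
merge 199/1000 + 73/250 → 491/1000
merge 491/1000 + 509/1000 → 1
L = 73/250 + 491/1000 + 1 = 1783/1000 = 1.783 bits/symbol.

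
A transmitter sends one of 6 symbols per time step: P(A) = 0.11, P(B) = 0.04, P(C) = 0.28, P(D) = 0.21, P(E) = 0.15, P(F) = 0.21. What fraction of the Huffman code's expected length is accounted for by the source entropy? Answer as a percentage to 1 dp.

98.2%

Entropy H = −Σ p log₂ p ≈ 2.4065 bits.
Huffman merges: 1/25+11/100→3/20; 3/20+3/20→3/10; 21/100+21/100→21/50; 7/25+3/10→29/50; 21/50+29/50→1. L = 49/20 ≈ 2.4500.
Efficiency = H/L = 2.4065/2.4500 = 98.2%.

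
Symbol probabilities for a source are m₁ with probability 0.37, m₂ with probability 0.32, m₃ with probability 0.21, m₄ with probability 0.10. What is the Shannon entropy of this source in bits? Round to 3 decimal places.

1.862 bits

H = −Σ pᵢ log₂ pᵢ.
−0.37·log₂(0.37) = 0.5307
−0.32·log₂(0.32) = 0.5260
−0.21·log₂(0.21) = 0.4728
−0.10·log₂(0.10) = 0.3322
Sum ≈ 1.8618 → 1.862 bits.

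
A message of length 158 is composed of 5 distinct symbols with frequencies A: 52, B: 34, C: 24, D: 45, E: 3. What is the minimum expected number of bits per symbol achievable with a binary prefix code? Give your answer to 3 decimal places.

Probabilities are the counts divided by 158.
Repeatedly combine the two least-probable nodes; the expected code length is the sum of the merged weights.
merge 3/158 + 12/79 → 27/158
merge 27/158 + 17/79 → 61/158
merge 45/158 + 26/79 → 97/158
merge 61/158 + 97/158 → 1
L = 27/158 + 61/158 + 97/158 + 1 = 343/158 ≈ 2.171 bits/symbol.

2.171 bits/symbol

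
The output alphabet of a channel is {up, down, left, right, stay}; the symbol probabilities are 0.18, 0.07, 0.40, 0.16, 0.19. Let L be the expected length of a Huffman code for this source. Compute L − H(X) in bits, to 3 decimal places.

Entropy H = −Σ p log₂ p ≈ 2.1209 bits.
Huffman merges: 7/100+4/25→23/100; 9/50+19/100→37/100; 23/100+37/100→3/5; 2/5+3/5→1. L = 11/5 ≈ 2.2000.
L − H = 2.2000 − 2.1209 = 0.079 bits.

0.079 bits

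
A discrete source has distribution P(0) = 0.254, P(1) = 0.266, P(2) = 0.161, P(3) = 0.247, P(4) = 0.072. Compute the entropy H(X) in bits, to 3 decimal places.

H = −Σ pᵢ log₂ pᵢ.
−0.254·log₂(0.254) = 0.5022
−0.266·log₂(0.266) = 0.5082
−0.161·log₂(0.161) = 0.4242
−0.247·log₂(0.247) = 0.4983
−0.072·log₂(0.072) = 0.2733
Sum ≈ 2.2062 → 2.206 bits.

2.206 bits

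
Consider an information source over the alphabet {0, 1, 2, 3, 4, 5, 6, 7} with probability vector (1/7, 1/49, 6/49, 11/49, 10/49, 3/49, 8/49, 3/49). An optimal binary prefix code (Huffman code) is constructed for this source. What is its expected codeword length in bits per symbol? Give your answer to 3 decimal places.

2.796 bits/symbol

Repeatedly combine the two least-probable nodes; the expected code length is the sum of the merged weights.
merge 1/49 + 3/49 → 4/49
merge 3/49 + 4/49 → 1/7
merge 6/49 + 1/7 → 13/49
merge 1/7 + 8/49 → 15/49
merge 10/49 + 11/49 → 3/7
merge 13/49 + 15/49 → 4/7
merge 3/7 + 4/7 → 1
L = 4/49 + 1/7 + 13/49 + 15/49 + 3/7 + 4/7 + 1 = 137/49 ≈ 2.796 bits/symbol.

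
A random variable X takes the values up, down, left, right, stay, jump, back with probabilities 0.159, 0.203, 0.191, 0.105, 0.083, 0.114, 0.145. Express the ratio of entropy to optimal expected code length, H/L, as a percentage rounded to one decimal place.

Entropy H = −Σ p log₂ p ≈ 2.7455 bits.
Huffman merges: 83/1000+21/200→47/250; 57/500+29/200→259/1000; 159/1000+47/250→347/1000; 191/1000+203/1000→197/500; 259/1000+347/1000→303/500; 197/500+303/500→1. L = 1397/500 ≈ 2.7940.
Efficiency = H/L = 2.7455/2.7940 = 98.3%.

98.3%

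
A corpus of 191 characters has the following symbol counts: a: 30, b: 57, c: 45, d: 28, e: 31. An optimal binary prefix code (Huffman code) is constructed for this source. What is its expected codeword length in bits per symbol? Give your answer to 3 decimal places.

2.304 bits/symbol

Probabilities are the counts divided by 191.
Repeatedly combine the two least-probable nodes; the expected code length is the sum of the merged weights.
merge 28/191 + 30/191 → 58/191
merge 31/191 + 45/191 → 76/191
merge 57/191 + 58/191 → 115/191
merge 76/191 + 115/191 → 1
L = 58/191 + 76/191 + 115/191 + 1 = 440/191 ≈ 2.304 bits/symbol.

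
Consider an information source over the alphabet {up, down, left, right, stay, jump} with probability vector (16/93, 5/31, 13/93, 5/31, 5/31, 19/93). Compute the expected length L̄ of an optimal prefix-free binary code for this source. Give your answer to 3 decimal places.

2.624 bits/symbol

Repeatedly combine the two least-probable nodes; the expected code length is the sum of the merged weights.
merge 13/93 + 5/31 → 28/93
merge 5/31 + 5/31 → 10/31
merge 16/93 + 19/93 → 35/93
merge 28/93 + 10/31 → 58/93
merge 35/93 + 58/93 → 1
L = 28/93 + 10/31 + 35/93 + 58/93 + 1 = 244/93 ≈ 2.624 bits/symbol.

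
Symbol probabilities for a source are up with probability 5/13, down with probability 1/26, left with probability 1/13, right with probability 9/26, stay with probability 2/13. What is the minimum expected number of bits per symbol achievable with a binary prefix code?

2 bits/symbol

Repeatedly combine the two least-probable nodes; the expected code length is the sum of the merged weights.
merge 1/26 + 1/13 → 3/26
merge 3/26 + 2/13 → 7/26
merge 7/26 + 9/26 → 8/13
merge 5/13 + 8/13 → 1
L = 3/26 + 7/26 + 8/13 + 1 = 2 bits/symbol.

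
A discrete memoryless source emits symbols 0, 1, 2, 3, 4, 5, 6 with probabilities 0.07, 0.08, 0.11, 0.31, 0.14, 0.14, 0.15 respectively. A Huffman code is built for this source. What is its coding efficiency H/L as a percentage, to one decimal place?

Entropy H = −Σ p log₂ p ≈ 2.6389 bits.
Huffman merges: 7/100+2/25→3/20; 11/100+7/50→1/4; 7/50+3/20→29/100; 3/20+1/4→2/5; 29/100+31/100→3/5; 2/5+3/5→1. L = 269/100 ≈ 2.6900.
Efficiency = H/L = 2.6389/2.6900 = 98.1%.

98.1%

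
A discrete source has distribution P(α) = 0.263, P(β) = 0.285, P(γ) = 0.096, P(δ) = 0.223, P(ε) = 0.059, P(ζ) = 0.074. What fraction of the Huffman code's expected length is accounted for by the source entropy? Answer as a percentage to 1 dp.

Entropy H = −Σ p log₂ p ≈ 2.3491 bits.
Huffman merges: 59/1000+37/500→133/1000; 12/125+133/1000→229/1000; 223/1000+229/1000→113/250; 263/1000+57/200→137/250; 113/250+137/250→1. L = 1181/500 ≈ 2.3620.
Efficiency = H/L = 2.3491/2.3620 = 99.5%.

99.5%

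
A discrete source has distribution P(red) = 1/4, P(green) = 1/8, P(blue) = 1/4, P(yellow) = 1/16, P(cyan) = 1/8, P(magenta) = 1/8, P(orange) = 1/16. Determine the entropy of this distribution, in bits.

2.625 bits

Each probability is a power of 1/2, so log₂(1/p) is an integer.
H = Σ p·log₂(1/p) = 1/4·2 + 1/8·3 + 1/4·2 + 1/16·4 + 1/8·3 + 1/8·3 + 1/16·4 = 2.625 bits.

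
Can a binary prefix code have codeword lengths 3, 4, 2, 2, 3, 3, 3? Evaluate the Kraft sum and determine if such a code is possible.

With common denominator 2^4 = 16: Σ 2^(−ℓᵢ) = 2/16 + 1/16 + 4/16 + 4/16 + 2/16 + 2/16 + 2/16 = 17/16 = 1.0625.
Kraft's inequality requires Σ ≤ 1; here Σ = 1.0625 > 1, so no such prefix code exists.

1.0625; no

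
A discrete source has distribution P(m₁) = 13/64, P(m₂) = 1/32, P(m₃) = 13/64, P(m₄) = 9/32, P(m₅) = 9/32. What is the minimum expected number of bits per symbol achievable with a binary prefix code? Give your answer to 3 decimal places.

2.234 bits/symbol

Repeatedly combine the two least-probable nodes; the expected code length is the sum of the merged weights.
merge 1/32 + 13/64 → 15/64
merge 13/64 + 15/64 → 7/16
merge 9/32 + 9/32 → 9/16
merge 7/16 + 9/16 → 1
L = 15/64 + 7/16 + 9/16 + 1 = 143/64 ≈ 2.234 bits/symbol.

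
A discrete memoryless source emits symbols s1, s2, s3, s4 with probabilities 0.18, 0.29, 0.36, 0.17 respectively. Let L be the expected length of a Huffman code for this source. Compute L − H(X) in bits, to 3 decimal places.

0.062 bits

Entropy H = −Σ p log₂ p ≈ 1.9284 bits.
Huffman merges: 17/100+9/50→7/20; 29/100+7/20→16/25; 9/25+16/25→1. L = 199/100 ≈ 1.9900.
L − H = 1.9900 − 1.9284 = 0.062 bits.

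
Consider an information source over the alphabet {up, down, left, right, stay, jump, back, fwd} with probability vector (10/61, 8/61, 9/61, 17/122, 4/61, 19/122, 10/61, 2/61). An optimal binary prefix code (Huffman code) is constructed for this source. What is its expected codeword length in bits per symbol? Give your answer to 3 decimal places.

Repeatedly combine the two least-probable nodes; the expected code length is the sum of the merged weights.
merge 2/61 + 4/61 → 6/61
merge 6/61 + 8/61 → 14/61
merge 17/122 + 9/61 → 35/122
merge 19/122 + 10/61 → 39/122
merge 10/61 + 14/61 → 24/61
merge 35/122 + 39/122 → 37/61
merge 24/61 + 37/61 → 1
L = 6/61 + 14/61 + 35/122 + 39/122 + 24/61 + 37/61 + 1 = 179/61 ≈ 2.934 bits/symbol.

2.934 bits/symbol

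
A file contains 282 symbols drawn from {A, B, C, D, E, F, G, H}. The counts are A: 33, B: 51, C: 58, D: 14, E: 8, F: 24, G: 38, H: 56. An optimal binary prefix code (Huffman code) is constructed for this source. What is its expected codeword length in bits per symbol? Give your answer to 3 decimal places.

Probabilities are the counts divided by 282.
Repeatedly combine the two least-probable nodes; the expected code length is the sum of the merged weights.
merge 4/141 + 7/141 → 11/141
merge 11/141 + 4/47 → 23/141
merge 11/94 + 19/141 → 71/282
merge 23/141 + 17/94 → 97/282
merge 28/141 + 29/141 → 19/47
merge 71/282 + 97/282 → 28/47
merge 19/47 + 28/47 → 1
L = 11/141 + 23/141 + 71/282 + 97/282 + 19/47 + 28/47 + 1 = 400/141 ≈ 2.837 bits/symbol.

2.837 bits/symbol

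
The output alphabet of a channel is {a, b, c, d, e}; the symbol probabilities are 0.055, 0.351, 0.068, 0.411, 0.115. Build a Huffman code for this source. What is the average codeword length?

1.95 bits/symbol

Repeatedly combine the two least-probable nodes; the expected code length is the sum of the merged weights.
merge 11/200 + 17/250 → 123/1000
merge 23/200 + 123/1000 → 119/500
merge 119/500 + 351/1000 → 589/1000
merge 411/1000 + 589/1000 → 1
L = 123/1000 + 119/500 + 589/1000 + 1 = 39/20 = 1.95 bits/symbol.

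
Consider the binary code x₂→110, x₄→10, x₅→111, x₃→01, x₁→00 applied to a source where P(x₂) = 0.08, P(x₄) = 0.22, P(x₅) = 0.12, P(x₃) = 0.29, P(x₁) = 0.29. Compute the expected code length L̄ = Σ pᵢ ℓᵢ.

L̄ = Σ pᵢ·ℓᵢ = 0.08·3 + 0.22·2 + 0.12·3 + 0.29·2 + 0.29·2 = 2.2 bits/symbol.

2.2 bits/symbol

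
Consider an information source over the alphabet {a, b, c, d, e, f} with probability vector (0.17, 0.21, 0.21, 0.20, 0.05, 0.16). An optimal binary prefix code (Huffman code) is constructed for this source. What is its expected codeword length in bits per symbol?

Repeatedly combine the two least-probable nodes; the expected code length is the sum of the merged weights.
merge 1/20 + 4/25 → 21/100
merge 17/100 + 1/5 → 37/100
merge 21/100 + 21/100 → 21/50
merge 21/100 + 37/100 → 29/50
merge 21/50 + 29/50 → 1
L = 21/100 + 37/100 + 21/50 + 29/50 + 1 = 129/50 = 2.58 bits/symbol.

2.58 bits/symbol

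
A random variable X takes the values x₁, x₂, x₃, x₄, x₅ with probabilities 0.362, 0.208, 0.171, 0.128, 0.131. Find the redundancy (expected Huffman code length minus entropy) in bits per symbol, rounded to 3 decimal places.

0.058 bits

Entropy H = −Σ p log₂ p ≈ 2.2013 bits.
Huffman merges: 16/125+131/1000→259/1000; 171/1000+26/125→379/1000; 259/1000+181/500→621/1000; 379/1000+621/1000→1. L = 2259/1000 ≈ 2.2590.
L − H = 2.2590 − 2.2013 = 0.058 bits.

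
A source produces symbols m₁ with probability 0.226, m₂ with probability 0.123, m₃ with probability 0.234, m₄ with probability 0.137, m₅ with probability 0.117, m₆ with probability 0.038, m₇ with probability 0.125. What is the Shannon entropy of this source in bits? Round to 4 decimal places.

H = −Σ pᵢ log₂ pᵢ.
−0.226·log₂(0.226) = 0.4849
−0.123·log₂(0.123) = 0.3719
−0.234·log₂(0.234) = 0.4903
−0.137·log₂(0.137) = 0.3929
−0.117·log₂(0.117) = 0.3622
−0.038·log₂(0.038) = 0.1793
−0.125·log₂(0.125) = 0.3750
Sum ≈ 2.6564 → 2.6564 bits.

2.6564 bits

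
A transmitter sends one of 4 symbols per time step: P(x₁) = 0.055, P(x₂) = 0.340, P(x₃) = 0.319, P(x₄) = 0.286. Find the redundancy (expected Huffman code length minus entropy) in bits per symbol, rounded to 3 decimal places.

Entropy H = −Σ p log₂ p ≈ 1.8016 bits.
Huffman merges: 11/200+143/500→341/1000; 319/1000+17/50→659/1000; 341/1000+659/1000→1. L = 2 ≈ 2.0000.
L − H = 2.0000 − 1.8016 = 0.198 bits.

0.198 bits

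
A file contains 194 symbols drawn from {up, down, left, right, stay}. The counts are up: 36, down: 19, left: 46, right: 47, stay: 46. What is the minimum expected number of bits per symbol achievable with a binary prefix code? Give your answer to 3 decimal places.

Probabilities are the counts divided by 194.
Repeatedly combine the two least-probable nodes; the expected code length is the sum of the merged weights.
merge 19/194 + 18/97 → 55/194
merge 23/97 + 23/97 → 46/97
merge 47/194 + 55/194 → 51/97
merge 46/97 + 51/97 → 1
L = 55/194 + 46/97 + 51/97 + 1 = 443/194 ≈ 2.284 bits/symbol.

2.284 bits/symbol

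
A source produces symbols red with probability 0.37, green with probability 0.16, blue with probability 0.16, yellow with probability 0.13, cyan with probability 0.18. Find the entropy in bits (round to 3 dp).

2.205 bits

H = −Σ pᵢ log₂ pᵢ.
−0.37·log₂(0.37) = 0.5307
−0.16·log₂(0.16) = 0.4230
−0.16·log₂(0.16) = 0.4230
−0.13·log₂(0.13) = 0.3826
−0.18·log₂(0.18) = 0.4453
Sum ≈ 2.2047 → 2.205 bits.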